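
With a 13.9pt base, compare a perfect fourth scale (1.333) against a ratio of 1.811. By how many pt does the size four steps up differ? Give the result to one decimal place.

105.6pt

Perfect fourth: 13.9 × 1.333⁴ = 43.887pt
At 1.811: 13.9 × 1.811⁴ = 149.516pt
Difference: 149.516 − 43.887 = 105.629pt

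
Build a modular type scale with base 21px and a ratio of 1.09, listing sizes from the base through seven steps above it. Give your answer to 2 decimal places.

Step 0: 21px
Step 1: 21.0 × 1.09 = 22.89
Step 2: 21.0 × 1.09² = 24.95
Step 3: 21.0 × 1.09³ = 27.20
Step 4: 21.0 × 1.09⁴ = 29.64
Step 5: 21.0 × 1.09⁵ = 32.31
Step 6: 21.0 × 1.09⁶ = 35.22
Step 7: 21.0 × 1.09⁷ = 38.39

21.00px, 22.89px, 24.95px, 27.20px, 29.64px, 32.31px, 35.22px, 38.39px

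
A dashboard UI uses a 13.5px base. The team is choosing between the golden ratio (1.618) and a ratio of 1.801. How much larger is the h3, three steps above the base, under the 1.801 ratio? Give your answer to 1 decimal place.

21.7px

Golden ratio: 13.5 × 1.618³ = 57.183px
At 1.801: 13.5 × 1.801³ = 78.863px
Difference: 78.863 − 57.183 = 21.680px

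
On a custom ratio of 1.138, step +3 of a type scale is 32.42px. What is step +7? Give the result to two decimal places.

Moving from step +3 to step +7 is 4 steps up, so multiply by r⁴.
32.42 × 1.138⁴ = 32.42 × 1.67714 ≈ 54.373

54.37px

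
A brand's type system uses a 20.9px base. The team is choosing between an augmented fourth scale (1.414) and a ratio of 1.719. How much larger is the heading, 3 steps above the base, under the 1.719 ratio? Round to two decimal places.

47.08px

Augmented fourth: 20.9 × 1.414³ = 59.0874px
At 1.719: 20.9 × 1.719³ = 106.1632px
Difference: 106.1632 − 59.0874 = 47.0758px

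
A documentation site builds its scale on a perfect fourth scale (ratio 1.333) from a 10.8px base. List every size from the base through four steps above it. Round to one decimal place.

Step 0: 10.8px
Step 1: 10.8 × 1.333 = 14.4
Step 2: 10.8 × 1.333² = 19.2
Step 3: 10.8 × 1.333³ = 25.6
Step 4: 10.8 × 1.333⁴ = 34.1

10.8px, 14.4px, 19.2px, 25.6px, 34.1px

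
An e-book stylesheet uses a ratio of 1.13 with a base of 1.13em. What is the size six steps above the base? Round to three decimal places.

2.353em

1.13 × 1.13⁶ = 1.13 × 2.08195 ≈ 2.353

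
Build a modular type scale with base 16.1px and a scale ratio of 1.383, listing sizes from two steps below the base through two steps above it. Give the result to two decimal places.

Step -2: 16.1 ÷ 1.383² = 8.42
Step -1: 16.1 ÷ 1.383 = 11.64
Step 0: 16.1px
Step 1: 16.1 × 1.383 = 22.27
Step 2: 16.1 × 1.383² = 30.79

8.42px, 11.64px, 16.10px, 22.27px, 30.79px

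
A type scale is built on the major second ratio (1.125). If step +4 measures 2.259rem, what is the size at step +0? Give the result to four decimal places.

1.4103rem

2.259 ÷ 1.125⁴ = 2.259 ÷ 1.60181 ≈ 1.4103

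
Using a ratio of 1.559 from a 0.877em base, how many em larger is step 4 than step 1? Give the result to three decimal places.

Step 1: 0.877 × 1.559 = 1.36724em
Step 4: 0.877 × 1.559⁴ = 5.18065em
Difference: 5.18065 − 1.36724 = 3.81341em

3.813em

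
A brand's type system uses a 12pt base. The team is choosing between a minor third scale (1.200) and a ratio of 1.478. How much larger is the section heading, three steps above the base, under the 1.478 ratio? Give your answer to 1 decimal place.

Minor third: 12.0 × 1.200³ = 20.736pt
At 1.478: 12.0 × 1.478³ = 38.744pt
Difference: 38.744 − 20.736 = 18.008pt

18.0pt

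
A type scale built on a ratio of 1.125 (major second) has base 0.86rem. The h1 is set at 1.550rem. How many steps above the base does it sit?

1.125ⁿ = 1.550 / 0.86 = 1.8023
n = ln(1.8023) / ln(1.125) = 0.5891 / 0.1178 ≈ 5.00

5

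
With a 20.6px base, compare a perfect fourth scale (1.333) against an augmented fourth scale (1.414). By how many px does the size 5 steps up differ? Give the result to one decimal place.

29.7px

Perfect fourth: 20.6 × 1.333⁵ = 86.700px
Augmented fourth: 20.6 × 1.414⁵ = 116.443px
Difference: 116.443 − 86.700 = 29.743px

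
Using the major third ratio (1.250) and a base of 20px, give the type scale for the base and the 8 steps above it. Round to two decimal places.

20.00px, 25.00px, 31.25px, 39.06px, 48.83px, 61.04px, 76.29px, 95.37px, 119.21px

Step 0: 20px
Step 1: 20.0 × 1.250 = 25.00
Step 2: 20.0 × 1.250² = 31.25
Step 3: 20.0 × 1.250³ = 39.06
Step 4: 20.0 × 1.250⁴ = 48.83
Step 5: 20.0 × 1.250⁵ = 61.04
Step 6: 20.0 × 1.250⁶ = 76.29
Step 7: 20.0 × 1.250⁷ = 95.37
Step 8: 20.0 × 1.250⁸ = 119.21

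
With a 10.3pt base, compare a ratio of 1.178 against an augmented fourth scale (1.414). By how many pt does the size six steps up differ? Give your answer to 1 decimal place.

At 1.178: 10.3 × 1.178⁶ = 27.524pt
Augmented fourth: 10.3 × 1.414⁶ = 82.325pt
Difference: 82.325 − 27.524 = 54.801pt

54.8pt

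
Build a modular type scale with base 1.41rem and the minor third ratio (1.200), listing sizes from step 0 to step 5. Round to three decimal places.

Step 0: 1.41rem
Step 1: 1.41 × 1.200 = 1.692
Step 2: 1.41 × 1.200² = 2.030
Step 3: 1.41 × 1.200³ = 2.436
Step 4: 1.41 × 1.200⁴ = 2.924
Step 5: 1.41 × 1.200⁵ = 3.509

1.410rem, 1.692rem, 2.030rem, 2.436rem, 2.924rem, 3.509rem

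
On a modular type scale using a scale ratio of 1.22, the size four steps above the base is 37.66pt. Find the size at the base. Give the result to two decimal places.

37.66 ÷ 1.22⁴ = 37.66 ÷ 2.21533 ≈ 17.000

17.00pt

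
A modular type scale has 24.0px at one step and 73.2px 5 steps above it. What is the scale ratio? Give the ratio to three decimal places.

1.250

r⁵ = 73.2 / 24.0, so r = (73.2/24.0)^(1/5).
r = 3.0500^(1/5) ≈ 1.2499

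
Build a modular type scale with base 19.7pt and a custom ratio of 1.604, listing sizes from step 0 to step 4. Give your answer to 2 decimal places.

19.70pt, 31.60pt, 50.68pt, 81.30pt, 130.40pt

Step 0: 19.7pt
Step 1: 19.7 × 1.604 = 31.60
Step 2: 19.7 × 1.604² = 50.68
Step 3: 19.7 × 1.604³ = 81.30
Step 4: 19.7 × 1.604⁴ = 130.40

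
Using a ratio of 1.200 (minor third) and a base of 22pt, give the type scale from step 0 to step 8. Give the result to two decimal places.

Step 0: 22pt
Step 1: 22.0 × 1.200 = 26.40
Step 2: 22.0 × 1.200² = 31.68
Step 3: 22.0 × 1.200³ = 38.02
Step 4: 22.0 × 1.200⁴ = 45.62
Step 5: 22.0 × 1.200⁵ = 54.74
Step 6: 22.0 × 1.200⁶ = 65.69
Step 7: 22.0 × 1.200⁷ = 78.83
Step 8: 22.0 × 1.200⁸ = 94.60

22.00pt, 26.40pt, 31.68pt, 38.02pt, 45.62pt, 54.74pt, 65.69pt, 78.83pt, 94.60pt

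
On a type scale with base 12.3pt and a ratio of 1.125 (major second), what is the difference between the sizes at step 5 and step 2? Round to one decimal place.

Step 2: 12.3 × 1.125² = 15.567pt
Step 5: 12.3 × 1.125⁵ = 22.165pt
Difference: 22.165 − 15.567 = 6.598pt

6.6pt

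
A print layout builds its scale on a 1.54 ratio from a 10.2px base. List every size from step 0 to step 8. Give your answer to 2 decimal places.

10.20px, 15.71px, 24.19px, 37.25px, 57.37px, 88.35px, 136.06px, 209.53px, 322.68px

Step 0: 10.2px
Step 1: 10.2 × 1.54 = 15.71
Step 2: 10.2 × 1.54² = 24.19
Step 3: 10.2 × 1.54³ = 37.25
Step 4: 10.2 × 1.54⁴ = 57.37
Step 5: 10.2 × 1.54⁵ = 88.35
Step 6: 10.2 × 1.54⁶ = 136.06
Step 7: 10.2 × 1.54⁷ = 209.53
Step 8: 10.2 × 1.54⁸ = 322.68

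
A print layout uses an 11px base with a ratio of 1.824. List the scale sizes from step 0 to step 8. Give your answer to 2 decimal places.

Step 0: 11px
Step 1: 11.0 × 1.824 = 20.06
Step 2: 11.0 × 1.824² = 36.60
Step 3: 11.0 × 1.824³ = 66.75
Step 4: 11.0 × 1.824⁴ = 121.76
Step 5: 11.0 × 1.824⁵ = 222.08
Step 6: 11.0 × 1.824⁶ = 405.08
Step 7: 11.0 × 1.824⁷ = 738.87
Step 8: 11.0 × 1.824⁸ = 1347.69

11.00px, 20.06px, 36.60px, 66.75px, 121.76px, 222.08px, 405.08px, 738.87px, 1347.69px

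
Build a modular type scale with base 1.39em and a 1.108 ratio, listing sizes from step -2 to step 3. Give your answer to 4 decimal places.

1.1322em, 1.2545em, 1.3900em, 1.5401em, 1.7065em, 1.8907em

Step -2: 1.39 ÷ 1.108² = 1.1322
Step -1: 1.39 ÷ 1.108 = 1.2545
Step 0: 1.39em
Step 1: 1.39 × 1.108 = 1.5401
Step 2: 1.39 × 1.108² = 1.7065
Step 3: 1.39 × 1.108³ = 1.8907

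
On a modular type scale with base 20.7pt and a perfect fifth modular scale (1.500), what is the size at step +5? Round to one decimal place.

Each step on a modular scale multiplies by the ratio, so the size n steps from the base is base × ratioⁿ.
20.7 × 1.500⁵ = 20.7 × 7.59375 ≈ 157.19

157.2pt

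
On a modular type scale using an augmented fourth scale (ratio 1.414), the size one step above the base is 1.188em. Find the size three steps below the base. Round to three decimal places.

1.188 ÷ 1.414⁴ = 1.188 ÷ 3.99758 ≈ 0.297

0.297em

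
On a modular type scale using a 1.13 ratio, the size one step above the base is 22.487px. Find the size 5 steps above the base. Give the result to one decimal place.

36.7px

The gap is 5 − (1) = 4 steps, so the factor is 1.13^4.
22.487 × 1.13⁴ = 22.487 × 1.63047 ≈ 36.664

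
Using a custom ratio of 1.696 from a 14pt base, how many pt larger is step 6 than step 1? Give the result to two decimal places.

309.44pt

Step 1: 14.0 × 1.696 = 23.7440pt
Step 6: 14.0 × 1.696⁶ = 333.1832pt
Difference: 333.1832 − 23.7440 = 309.4392pt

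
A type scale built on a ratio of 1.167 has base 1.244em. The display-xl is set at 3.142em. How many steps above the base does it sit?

1.167ⁿ = 3.142 / 1.244 = 2.5257
n = ln(2.5257) / ln(1.167) = 0.9265 / 0.1544 ≈ 6.00

6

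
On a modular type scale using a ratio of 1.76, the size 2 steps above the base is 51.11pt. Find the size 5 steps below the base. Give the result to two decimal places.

0.98pt

Moving from step +2 to step -5 is 7 steps down, so divide by r⁷.
51.11 ÷ 1.76⁷ = 51.11 ÷ 52.31048 ≈ 0.977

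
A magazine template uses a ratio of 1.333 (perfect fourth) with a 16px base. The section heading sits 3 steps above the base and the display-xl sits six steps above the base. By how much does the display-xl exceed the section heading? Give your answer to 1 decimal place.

Step 3: 16.0 × 1.333³ = 37.897px
Step 6: 16.0 × 1.333⁶ = 89.764px
Difference: 89.764 − 37.897 = 51.867px

51.9px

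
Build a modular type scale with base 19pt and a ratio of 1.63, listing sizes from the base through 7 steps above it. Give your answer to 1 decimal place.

Step 0: 19pt
Step 1: 19.0 × 1.63 = 31.0
Step 2: 19.0 × 1.63² = 50.5
Step 3: 19.0 × 1.63³ = 82.3
Step 4: 19.0 × 1.63⁴ = 134.1
Step 5: 19.0 × 1.63⁵ = 218.6
Step 6: 19.0 × 1.63⁶ = 356.4
Step 7: 19.0 × 1.63⁷ = 580.9

19.0pt, 31.0pt, 50.5pt, 82.3pt, 134.1pt, 218.6pt, 356.4pt, 580.9pt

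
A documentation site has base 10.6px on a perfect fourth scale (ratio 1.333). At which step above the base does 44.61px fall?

1.333ⁿ = 44.61 / 10.6 = 4.2085
n = ln(4.2085) / ln(1.333) = 1.4371 / 0.2874 ≈ 5.00

5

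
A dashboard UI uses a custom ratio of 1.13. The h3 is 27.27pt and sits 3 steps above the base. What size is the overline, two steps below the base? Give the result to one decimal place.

14.8pt

27.27 ÷ 1.13⁵ = 27.27 ÷ 1.84244 ≈ 14.801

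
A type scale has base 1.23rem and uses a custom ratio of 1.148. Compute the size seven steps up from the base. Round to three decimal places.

1.23 × 1.148⁷ = 1.23 × 2.62781 ≈ 3.232

3.232rem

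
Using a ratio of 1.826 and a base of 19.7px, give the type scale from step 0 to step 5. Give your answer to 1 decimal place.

19.7px, 36.0px, 65.7px, 119.9px, 219.0px, 399.9px

Step 0: 19.7px
Step 1: 19.7 × 1.826 = 36.0
Step 2: 19.7 × 1.826² = 65.7
Step 3: 19.7 × 1.826³ = 119.9
Step 4: 19.7 × 1.826⁴ = 219.0
Step 5: 19.7 × 1.826⁵ = 399.9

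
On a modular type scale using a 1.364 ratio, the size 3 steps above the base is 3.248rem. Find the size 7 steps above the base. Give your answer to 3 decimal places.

11.243rem

3.248 × 1.364⁴ = 3.248 × 3.46145 ≈ 11.243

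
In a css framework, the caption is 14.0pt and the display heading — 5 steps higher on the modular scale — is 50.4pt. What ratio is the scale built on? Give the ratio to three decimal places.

1.292

The ratio satisfies 14.0 × r⁵ = 50.4, so r = (50.4 / 14.0)^(1/5).
r = 3.6000^(1/5) ≈ 1.2920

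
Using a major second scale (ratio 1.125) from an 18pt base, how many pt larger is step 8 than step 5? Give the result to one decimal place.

13.7pt

Step 5: 18.0 × 1.125⁵ = 32.437pt
Step 8: 18.0 × 1.125⁸ = 46.184pt
Difference: 46.184 − 32.437 = 13.747pt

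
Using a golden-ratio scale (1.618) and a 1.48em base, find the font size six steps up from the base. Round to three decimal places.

26.554em

1.48 × 1.618⁶ = 1.48 × 17.94201 ≈ 26.554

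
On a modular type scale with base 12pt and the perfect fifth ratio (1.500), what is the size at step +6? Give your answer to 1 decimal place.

136.7pt

A modular type scale is a geometric sequence: sizeₙ = base × rⁿ.
12.0 × 1.500⁶ = 12.0 × 11.39062 ≈ 136.69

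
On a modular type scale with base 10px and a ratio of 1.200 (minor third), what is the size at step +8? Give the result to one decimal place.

10.0 × 1.200⁸ = 10.0 × 4.29982 ≈ 43.00

43.0px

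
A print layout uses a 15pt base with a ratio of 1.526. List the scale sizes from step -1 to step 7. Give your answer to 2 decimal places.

9.83pt, 15.00pt, 22.89pt, 34.93pt, 53.30pt, 81.34pt, 124.13pt, 189.42pt, 289.05pt

Step -1: 15.0 ÷ 1.526 = 9.83
Step 0: 15pt
Step 1: 15.0 × 1.526 = 22.89
Step 2: 15.0 × 1.526² = 34.93
Step 3: 15.0 × 1.526³ = 53.30
Step 4: 15.0 × 1.526⁴ = 81.34
Step 5: 15.0 × 1.526⁵ = 124.13
Step 6: 15.0 × 1.526⁶ = 189.42
Step 7: 15.0 × 1.526⁷ = 289.05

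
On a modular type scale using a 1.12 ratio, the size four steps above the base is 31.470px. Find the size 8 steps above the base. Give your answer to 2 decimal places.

49.52px

Moving from step +4 to step +8 is 4 steps up, so multiply by r⁴.
31.470 × 1.12⁴ = 31.470 × 1.57352 ≈ 49.519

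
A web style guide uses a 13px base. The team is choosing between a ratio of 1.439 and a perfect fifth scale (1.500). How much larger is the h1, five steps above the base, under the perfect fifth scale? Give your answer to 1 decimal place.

18.5px

At 1.439: 13.0 × 1.439⁵ = 80.213px
Perfect fifth: 13.0 × 1.500⁵ = 98.719px
Difference: 98.719 − 80.213 = 18.506px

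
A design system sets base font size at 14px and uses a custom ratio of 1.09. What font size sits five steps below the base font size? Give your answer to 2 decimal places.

9.10px

Each step on a modular scale multiplies by the ratio, so the size n steps from the base is base × ratioⁿ.
14.0 ÷ 1.09⁵ = 14.0 ÷ 1.53862 ≈ 9.10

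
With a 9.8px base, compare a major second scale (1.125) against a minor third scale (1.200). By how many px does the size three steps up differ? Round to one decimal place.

Major second: 9.8 × 1.125³ = 13.954px
Minor third: 9.8 × 1.200³ = 16.934px
Difference: 16.934 − 13.954 = 2.980px

3.0px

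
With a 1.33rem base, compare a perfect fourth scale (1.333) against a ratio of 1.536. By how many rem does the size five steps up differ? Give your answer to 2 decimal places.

Perfect fourth: 1.33 × 1.333⁵ = 5.5976rem
At 1.536: 1.33 × 1.536⁵ = 11.3712rem
Difference: 11.3712 − 5.5976 = 5.7736rem

5.77rem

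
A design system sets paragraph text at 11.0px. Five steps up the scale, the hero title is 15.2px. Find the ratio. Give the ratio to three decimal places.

1.067

The ratio satisfies 11.0 × r⁵ = 15.2, so r = (15.2 / 11.0)^(1/5).
r = 1.3818^(1/5) ≈ 1.0668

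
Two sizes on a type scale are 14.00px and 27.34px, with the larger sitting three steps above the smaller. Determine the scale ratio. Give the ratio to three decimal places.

1.250

r³ = 27.34 / 14.00, so r = (27.34/14.00)^(1/3).
r = 1.9529^(1/3) ≈ 1.2499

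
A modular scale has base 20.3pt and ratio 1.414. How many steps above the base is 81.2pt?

4

1.414ⁿ = 81.2 / 20.3 = 4.0000
n = ln(4.0000) / ln(1.414) = 1.3863 / 0.3464 ≈ 4.00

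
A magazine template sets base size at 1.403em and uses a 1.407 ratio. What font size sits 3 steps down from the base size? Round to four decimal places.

1.403 ÷ 1.407³ = 1.403 ÷ 2.78537 ≈ 0.5037

0.5037em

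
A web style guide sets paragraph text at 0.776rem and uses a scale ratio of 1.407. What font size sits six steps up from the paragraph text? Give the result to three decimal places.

6.020rem

0.776 × 1.407⁶ = 0.776 × 7.75826 ≈ 6.020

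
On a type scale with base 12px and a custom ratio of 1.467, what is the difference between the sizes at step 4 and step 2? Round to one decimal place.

29.8px

Step 2: 12.0 × 1.467² = 25.825px
Step 4: 12.0 × 1.467⁴ = 55.578px
Difference: 55.578 − 25.825 = 29.753px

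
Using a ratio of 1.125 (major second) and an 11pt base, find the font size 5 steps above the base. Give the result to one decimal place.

19.8pt

A modular type scale is a geometric sequence: sizeₙ = base × rⁿ.
11.0 × 1.125⁵ = 11.0 × 1.80203 ≈ 19.82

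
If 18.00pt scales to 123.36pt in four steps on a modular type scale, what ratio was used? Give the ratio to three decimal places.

r⁴ = 123.36 / 18.00, so r = (123.36/18.00)^(1/4).
r = 6.8533^(1/4) ≈ 1.6180

1.618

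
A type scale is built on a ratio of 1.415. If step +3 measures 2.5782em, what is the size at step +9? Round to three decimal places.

2.5782 × 1.415⁶ = 2.5782 × 8.02673 ≈ 20.695

20.695em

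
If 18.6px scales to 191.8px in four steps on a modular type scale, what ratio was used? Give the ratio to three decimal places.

r⁴ = 191.8 / 18.6, so r = (191.8/18.6)^(1/4).
r = 10.3118^(1/4) ≈ 1.7920

1.792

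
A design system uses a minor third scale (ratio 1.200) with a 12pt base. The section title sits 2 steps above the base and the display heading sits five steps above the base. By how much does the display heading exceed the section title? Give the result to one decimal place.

12.6pt

Step 2: 12.0 × 1.200² = 17.280pt
Step 5: 12.0 × 1.200⁵ = 29.860pt
Difference: 29.860 − 17.280 = 12.580pt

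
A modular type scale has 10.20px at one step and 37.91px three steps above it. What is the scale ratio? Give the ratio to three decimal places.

r³ = 37.91 / 10.20, so r = (37.91/10.20)^(1/3).
r = 3.7167^(1/3) ≈ 1.5490

1.549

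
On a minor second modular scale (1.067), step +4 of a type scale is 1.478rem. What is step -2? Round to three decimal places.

The gap is -2 − (4) = -6 steps, so the factor is 1.067^-6.
1.478 ÷ 1.067⁶ = 1.478 ÷ 1.47566 ≈ 1.002

1.002rem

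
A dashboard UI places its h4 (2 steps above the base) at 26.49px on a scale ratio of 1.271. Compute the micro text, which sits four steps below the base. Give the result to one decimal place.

6.3px

The gap is -4 − (2) = -6 steps, so the factor is 1.271^-6.
26.49 ÷ 1.271⁶ = 26.49 ÷ 4.21573 ≈ 6.284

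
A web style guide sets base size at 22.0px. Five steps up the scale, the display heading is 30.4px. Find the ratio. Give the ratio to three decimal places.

r⁵ = 30.4 / 22.0, so r = (30.4/22.0)^(1/5).
r = 1.3818^(1/5) ≈ 1.0668

1.067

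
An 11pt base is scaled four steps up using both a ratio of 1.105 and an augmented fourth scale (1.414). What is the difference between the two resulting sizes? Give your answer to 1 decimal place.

27.6pt

At 1.105: 11.0 × 1.105⁴ = 16.400pt
Augmented fourth: 11.0 × 1.414⁴ = 43.973pt
Difference: 43.973 − 16.400 = 27.573pt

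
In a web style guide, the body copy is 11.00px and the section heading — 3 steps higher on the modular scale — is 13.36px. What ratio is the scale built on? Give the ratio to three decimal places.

The ratio satisfies 11.00 × r³ = 13.36, so r = (13.36 / 11.00)^(1/3).
r = 1.2145^(1/3) ≈ 1.0669

1.067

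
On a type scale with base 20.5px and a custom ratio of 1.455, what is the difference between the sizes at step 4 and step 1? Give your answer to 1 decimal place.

62.0px

Step 1: 20.5 × 1.455 = 29.828px
Step 4: 20.5 × 1.455⁴ = 91.877px
Difference: 91.877 − 29.828 = 62.049px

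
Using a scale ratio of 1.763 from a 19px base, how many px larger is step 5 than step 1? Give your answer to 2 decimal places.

Step 1: 19.0 × 1.763 = 33.4970px
Step 5: 19.0 × 1.763⁵ = 323.6050px
Difference: 323.6050 − 33.4970 = 290.1080px

290.11px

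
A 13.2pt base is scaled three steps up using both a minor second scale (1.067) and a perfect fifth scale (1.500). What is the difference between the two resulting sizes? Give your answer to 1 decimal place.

Minor second: 13.2 × 1.067³ = 16.035pt
Perfect fifth: 13.2 × 1.500³ = 44.550pt
Difference: 44.550 − 16.035 = 28.515pt

28.5pt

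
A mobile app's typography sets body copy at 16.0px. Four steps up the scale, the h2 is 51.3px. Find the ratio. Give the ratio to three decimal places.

The ratio satisfies 16.0 × r⁴ = 51.3, so r = (51.3 / 16.0)^(1/4).
r = 3.2062^(1/4) ≈ 1.3381

1.338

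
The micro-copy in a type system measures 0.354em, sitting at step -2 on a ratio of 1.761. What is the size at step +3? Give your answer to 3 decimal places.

5.995em

The gap is 3 − (-2) = 5 steps, so the factor is 1.761^5.
0.354 × 1.761⁵ = 0.354 × 16.93545 ≈ 5.995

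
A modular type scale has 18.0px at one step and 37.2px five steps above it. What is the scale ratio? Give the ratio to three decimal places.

1.156

r⁵ = 37.2 / 18.0, so r = (37.2/18.0)^(1/5).
r = 2.0667^(1/5) ≈ 1.1563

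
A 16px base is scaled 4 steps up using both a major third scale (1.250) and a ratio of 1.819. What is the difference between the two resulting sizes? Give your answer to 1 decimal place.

136.1px

Major third: 16.0 × 1.250⁴ = 39.062px
At 1.819: 16.0 × 1.819⁴ = 175.166px
Difference: 175.166 − 39.062 = 136.104px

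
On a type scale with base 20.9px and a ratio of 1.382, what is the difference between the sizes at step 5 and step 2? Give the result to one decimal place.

65.4px

Step 2: 20.9 × 1.382² = 39.917px
Step 5: 20.9 × 1.382⁵ = 105.363px
Difference: 105.363 − 39.917 = 65.446px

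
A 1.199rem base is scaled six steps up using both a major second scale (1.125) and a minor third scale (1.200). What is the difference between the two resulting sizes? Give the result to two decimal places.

1.15rem

Major second: 1.199 × 1.125⁶ = 2.4307rem
Minor third: 1.199 × 1.200⁶ = 3.5802rem
Difference: 3.5802 − 2.4307 = 1.1495rem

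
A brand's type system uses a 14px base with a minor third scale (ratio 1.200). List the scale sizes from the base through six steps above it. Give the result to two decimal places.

Step 0: 14px
Step 1: 14.0 × 1.200 = 16.80
Step 2: 14.0 × 1.200² = 20.16
Step 3: 14.0 × 1.200³ = 24.19
Step 4: 14.0 × 1.200⁴ = 29.03
Step 5: 14.0 × 1.200⁵ = 34.84
Step 6: 14.0 × 1.200⁶ = 41.80

14.00px, 16.80px, 20.16px, 24.19px, 29.03px, 34.84px, 41.80px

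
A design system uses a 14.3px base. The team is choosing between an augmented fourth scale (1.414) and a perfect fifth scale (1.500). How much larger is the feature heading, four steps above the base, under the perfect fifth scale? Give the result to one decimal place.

Augmented fourth: 14.3 × 1.414⁴ = 57.165px
Perfect fifth: 14.3 × 1.500⁴ = 72.394px
Difference: 72.394 − 57.165 = 15.229px

15.2px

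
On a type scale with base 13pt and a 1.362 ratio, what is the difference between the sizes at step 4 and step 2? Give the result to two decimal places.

Step 2: 13.0 × 1.362² = 24.1156pt
Step 4: 13.0 × 1.362⁴ = 44.7354pt
Difference: 44.7354 − 24.1156 = 20.6198pt

20.62pt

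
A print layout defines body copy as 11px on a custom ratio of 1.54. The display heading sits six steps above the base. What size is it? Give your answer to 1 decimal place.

146.7px

Each step on a modular scale multiplies by the ratio, so the size n steps from the base is base × ratioⁿ.
11.0 × 1.54⁶ = 11.0 × 13.33903 ≈ 146.73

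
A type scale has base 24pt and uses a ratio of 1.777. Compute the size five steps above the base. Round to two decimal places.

425.25pt

A modular type scale is a geometric sequence: sizeₙ = base × rⁿ.
24.0 × 1.777⁵ = 24.0 × 17.71892 ≈ 425.25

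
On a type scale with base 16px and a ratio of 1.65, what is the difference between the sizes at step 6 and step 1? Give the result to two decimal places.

296.47px

Step 1: 16.0 × 1.65 = 26.4000px
Step 6: 16.0 × 1.65⁶ = 322.8670px
Difference: 322.8670 − 26.4000 = 296.4670px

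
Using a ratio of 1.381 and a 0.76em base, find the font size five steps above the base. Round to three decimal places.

Each step on a modular scale multiplies by the ratio, so the size n steps from the base is base × ratioⁿ.
0.76 × 1.381⁵ = 0.76 × 5.02306 ≈ 3.818

3.818em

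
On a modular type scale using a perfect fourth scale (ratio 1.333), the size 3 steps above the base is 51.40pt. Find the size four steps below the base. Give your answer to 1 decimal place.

51.40 ÷ 1.333⁷ = 51.40 ÷ 7.47844 ≈ 6.873

6.9pt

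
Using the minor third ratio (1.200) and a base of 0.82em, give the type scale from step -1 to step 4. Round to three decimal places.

Step -1: 0.82 ÷ 1.200 = 0.683
Step 0: 0.82em
Step 1: 0.82 × 1.200 = 0.984
Step 2: 0.82 × 1.200² = 1.181
Step 3: 0.82 × 1.200³ = 1.417
Step 4: 0.82 × 1.200⁴ = 1.700

0.683em, 0.820em, 0.984em, 1.181em, 1.417em, 1.700em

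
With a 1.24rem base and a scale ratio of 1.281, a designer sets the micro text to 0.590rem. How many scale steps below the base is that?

3

1.281ⁿ = 1.24 / 0.590 = 2.1017
n = ln(2.1017) / ln(1.281) = 0.7427 / 0.2476 ≈ 3.00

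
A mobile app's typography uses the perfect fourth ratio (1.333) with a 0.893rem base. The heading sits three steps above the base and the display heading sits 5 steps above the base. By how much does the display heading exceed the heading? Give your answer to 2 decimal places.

1.64rem

Step 3: 0.893 × 1.333³ = 2.1152rem
Step 5: 0.893 × 1.333⁵ = 3.7584rem
Difference: 3.7584 − 2.1152 = 1.6432rem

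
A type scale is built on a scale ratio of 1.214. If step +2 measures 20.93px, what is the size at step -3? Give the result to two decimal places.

7.94px

Moving from step +2 to step -3 is 5 steps down, so divide by r⁵.
20.93 ÷ 1.214⁵ = 20.93 ÷ 2.63690 ≈ 7.937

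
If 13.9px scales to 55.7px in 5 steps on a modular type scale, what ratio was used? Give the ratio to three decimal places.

r⁵ = 55.7 / 13.9, so r = (55.7/13.9)^(1/5).
r = 4.0072^(1/5) ≈ 1.3200

1.320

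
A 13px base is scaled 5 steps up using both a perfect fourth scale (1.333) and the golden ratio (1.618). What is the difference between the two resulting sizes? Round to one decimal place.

89.4px

Perfect fourth: 13.0 × 1.333⁵ = 54.713px
Golden ratio: 13.0 × 1.618⁵ = 144.157px
Difference: 144.157 − 54.713 = 89.444px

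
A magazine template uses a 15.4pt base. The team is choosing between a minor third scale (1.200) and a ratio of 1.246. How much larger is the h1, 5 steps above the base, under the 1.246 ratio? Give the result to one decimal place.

Minor third: 15.4 × 1.200⁵ = 38.320pt
At 1.246: 15.4 × 1.246⁵ = 46.250pt
Difference: 46.250 − 38.320 = 7.930pt

7.9pt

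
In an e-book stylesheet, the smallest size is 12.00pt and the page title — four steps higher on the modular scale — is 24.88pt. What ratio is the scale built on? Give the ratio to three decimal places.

1.200

r⁴ = 24.88 / 12.00, so r = (24.88/12.00)^(1/4).
r = 2.0733^(1/4) ≈ 1.2000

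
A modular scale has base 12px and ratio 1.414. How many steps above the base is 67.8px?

5

1.414ⁿ = 67.8 / 12 = 5.6500
n = ln(5.6500) / ln(1.414) = 1.7317 / 0.3464 ≈ 5.00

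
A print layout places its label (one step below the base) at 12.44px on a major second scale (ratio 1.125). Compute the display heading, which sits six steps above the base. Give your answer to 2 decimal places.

28.37px

12.44 × 1.125⁷ = 12.44 × 2.28070 ≈ 28.372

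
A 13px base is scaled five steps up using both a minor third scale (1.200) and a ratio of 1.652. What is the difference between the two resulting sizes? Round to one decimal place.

127.6px

Minor third: 13.0 × 1.200⁵ = 32.348px
At 1.652: 13.0 × 1.652⁵ = 159.953px
Difference: 159.953 − 32.348 = 127.605px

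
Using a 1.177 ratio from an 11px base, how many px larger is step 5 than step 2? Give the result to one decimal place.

Step 2: 11.0 × 1.177² = 15.239px
Step 5: 11.0 × 1.177⁵ = 24.847px
Difference: 24.847 − 15.239 = 9.608px

9.6px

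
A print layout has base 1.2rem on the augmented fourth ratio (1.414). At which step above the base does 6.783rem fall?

1.414ⁿ = 6.783 / 1.2 = 5.6525
n = ln(5.6525) / ln(1.414) = 1.7321 / 0.3464 ≈ 5.00

5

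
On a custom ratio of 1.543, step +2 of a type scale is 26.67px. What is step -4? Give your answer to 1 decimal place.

2.0px

Moving from step +2 to step -4 is 6 steps down, so divide by r⁶.
26.67 ÷ 1.543⁶ = 26.67 ÷ 13.49570 ≈ 1.976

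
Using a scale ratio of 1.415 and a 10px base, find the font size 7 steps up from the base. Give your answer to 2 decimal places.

113.58px

10.0 × 1.415⁷ = 10.0 × 11.35782 ≈ 113.58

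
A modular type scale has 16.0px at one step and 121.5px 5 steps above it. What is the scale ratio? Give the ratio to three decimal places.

1.500

r⁵ = 121.5 / 16.0, so r = (121.5/16.0)^(1/5).
r = 7.5938^(1/5) ≈ 1.5000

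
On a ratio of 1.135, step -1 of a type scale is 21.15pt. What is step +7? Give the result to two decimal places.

Moving from step -1 to step +7 is 8 steps up, so multiply by r⁸.
21.15 × 1.135⁸ = 21.15 × 2.75402 ≈ 58.247

58.25pt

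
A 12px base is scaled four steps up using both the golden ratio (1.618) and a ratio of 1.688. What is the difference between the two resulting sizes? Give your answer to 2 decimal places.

Golden ratio: 12.0 × 1.618⁴ = 82.2423px
At 1.688: 12.0 × 1.688⁴ = 97.4251px
Difference: 97.4251 − 82.2423 = 15.1828px

15.18px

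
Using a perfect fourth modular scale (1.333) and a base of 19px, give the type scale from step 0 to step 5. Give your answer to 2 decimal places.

19.00px, 25.33px, 33.76px, 45.00px, 59.99px, 79.97px

Step 0: 19px
Step 1: 19.0 × 1.333 = 25.33
Step 2: 19.0 × 1.333² = 33.76
Step 3: 19.0 × 1.333³ = 45.00
Step 4: 19.0 × 1.333⁴ = 59.99
Step 5: 19.0 × 1.333⁵ = 79.97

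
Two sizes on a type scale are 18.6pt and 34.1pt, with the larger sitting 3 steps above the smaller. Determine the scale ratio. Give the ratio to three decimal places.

The ratio satisfies 18.6 × r³ = 34.1, so r = (34.1 / 18.6)^(1/3).
r = 1.8333^(1/3) ≈ 1.2239

1.224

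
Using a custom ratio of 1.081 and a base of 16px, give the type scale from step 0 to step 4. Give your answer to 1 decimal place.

Step 0: 16px
Step 1: 16.0 × 1.081 = 17.3
Step 2: 16.0 × 1.081² = 18.7
Step 3: 16.0 × 1.081³ = 20.2
Step 4: 16.0 × 1.081⁴ = 21.8

16.0px, 17.3px, 18.7px, 20.2px, 21.8px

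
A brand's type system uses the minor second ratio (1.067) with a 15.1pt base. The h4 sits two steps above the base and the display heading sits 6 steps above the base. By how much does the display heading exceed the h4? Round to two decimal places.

5.09pt

Step 2: 15.1 × 1.067² = 17.1912pt
Step 6: 15.1 × 1.067⁶ = 22.2825pt
Difference: 22.2825 − 17.1912 = 5.0913pt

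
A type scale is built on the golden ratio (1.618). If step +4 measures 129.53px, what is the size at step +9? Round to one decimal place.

1436.4px

The gap is 9 − (4) = 5 steps, so the factor is 1.618^5.
129.53 × 1.618⁵ = 129.53 × 11.08901 ≈ 1436.359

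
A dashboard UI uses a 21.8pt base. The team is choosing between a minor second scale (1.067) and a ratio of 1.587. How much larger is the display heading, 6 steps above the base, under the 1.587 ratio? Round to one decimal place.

Minor second: 21.8 × 1.067⁶ = 32.169pt
At 1.587: 21.8 × 1.587⁶ = 348.272pt
Difference: 348.272 − 32.169 = 316.103pt

316.1pt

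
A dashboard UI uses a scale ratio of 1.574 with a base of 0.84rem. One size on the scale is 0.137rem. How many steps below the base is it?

4

1.574ⁿ = 0.84 / 0.137 = 6.1314
n = ln(6.1314) / ln(1.574) = 1.8134 / 0.4536 ≈ 4.00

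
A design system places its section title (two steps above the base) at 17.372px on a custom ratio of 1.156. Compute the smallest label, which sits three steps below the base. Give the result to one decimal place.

Moving from step +2 to step -3 is 5 steps down, so divide by r⁵.
17.372 ÷ 1.156⁵ = 17.372 ÷ 2.06438 ≈ 8.415

8.4px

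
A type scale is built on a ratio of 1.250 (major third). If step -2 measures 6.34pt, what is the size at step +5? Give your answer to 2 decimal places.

30.23pt

6.34 × 1.250⁷ = 6.34 × 4.76837 ≈ 30.231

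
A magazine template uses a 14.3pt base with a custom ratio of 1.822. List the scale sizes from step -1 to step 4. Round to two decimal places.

7.85pt, 14.30pt, 26.05pt, 47.47pt, 86.49pt, 157.59pt

Step -1: 14.3 ÷ 1.822 = 7.85
Step 0: 14.3pt
Step 1: 14.3 × 1.822 = 26.05
Step 2: 14.3 × 1.822² = 47.47
Step 3: 14.3 × 1.822³ = 86.49
Step 4: 14.3 × 1.822⁴ = 157.59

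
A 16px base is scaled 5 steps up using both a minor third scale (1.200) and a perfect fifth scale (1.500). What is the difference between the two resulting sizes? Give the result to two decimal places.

Minor third: 16.0 × 1.200⁵ = 39.8131px
Perfect fifth: 16.0 × 1.500⁵ = 121.5000px
Difference: 121.5000 − 39.8131 = 81.6869px

81.69px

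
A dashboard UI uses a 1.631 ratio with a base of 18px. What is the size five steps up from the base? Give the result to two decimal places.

207.75px

18.0 × 1.631⁵ = 18.0 × 11.54170 ≈ 207.75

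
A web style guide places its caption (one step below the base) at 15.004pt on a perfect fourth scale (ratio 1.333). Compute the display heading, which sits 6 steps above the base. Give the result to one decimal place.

The gap is 6 − (-1) = 7 steps, so the factor is 1.333^7.
15.004 × 1.333⁷ = 15.004 × 7.47844 ≈ 112.207

112.2pt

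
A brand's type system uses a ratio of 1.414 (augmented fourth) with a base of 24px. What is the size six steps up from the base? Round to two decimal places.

24.0 × 1.414⁶ = 24.0 × 7.99275 ≈ 191.83

191.83px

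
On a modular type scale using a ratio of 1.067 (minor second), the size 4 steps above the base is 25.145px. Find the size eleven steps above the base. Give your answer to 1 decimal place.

The gap is 11 − (4) = 7 steps, so the factor is 1.067^7.
25.145 × 1.067⁷ = 25.145 × 1.57453 ≈ 39.592

39.6px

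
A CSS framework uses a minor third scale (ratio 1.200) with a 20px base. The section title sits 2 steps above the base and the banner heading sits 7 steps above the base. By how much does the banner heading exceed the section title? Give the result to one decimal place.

42.9px

Step 2: 20.0 × 1.200² = 28.800px
Step 7: 20.0 × 1.200⁷ = 71.664px
Difference: 71.664 − 28.800 = 42.864px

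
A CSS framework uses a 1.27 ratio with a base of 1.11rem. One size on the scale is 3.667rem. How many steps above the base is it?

1.27ⁿ = 3.667 / 1.11 = 3.3036
n = ln(3.3036) / ln(1.27) = 1.1950 / 0.2390 ≈ 5.00

5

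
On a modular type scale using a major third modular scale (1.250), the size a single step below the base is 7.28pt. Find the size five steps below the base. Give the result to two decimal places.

2.98pt

Moving from step -1 to step -5 is 4 steps down, so divide by r⁴.
7.28 ÷ 1.250⁴ = 7.28 ÷ 2.44141 ≈ 2.982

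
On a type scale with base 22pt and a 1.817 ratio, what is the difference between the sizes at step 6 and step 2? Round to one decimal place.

Step 2: 22.0 × 1.817² = 72.633pt
Step 6: 22.0 × 1.817⁶ = 791.685pt
Difference: 791.685 − 72.633 = 719.052pt

719.1pt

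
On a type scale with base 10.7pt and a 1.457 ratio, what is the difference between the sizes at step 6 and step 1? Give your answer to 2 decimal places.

86.77pt

Step 1: 10.7 × 1.457 = 15.5899pt
Step 6: 10.7 × 1.457⁶ = 102.3625pt
Difference: 102.3625 − 15.5899 = 86.7726pt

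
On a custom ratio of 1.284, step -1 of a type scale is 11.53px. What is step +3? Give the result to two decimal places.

31.34px

The gap is 3 − (-1) = 4 steps, so the factor is 1.284^4.
11.53 × 1.284⁴ = 11.53 × 2.71807 ≈ 31.339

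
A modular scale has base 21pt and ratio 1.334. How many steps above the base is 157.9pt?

1.334ⁿ = 157.9 / 21 = 7.5190
n = ln(7.5190) / ln(1.334) = 2.0174 / 0.2882 ≈ 7.00

7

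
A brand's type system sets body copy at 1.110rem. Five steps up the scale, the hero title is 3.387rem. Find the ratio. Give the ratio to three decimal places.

r⁵ = 3.387 / 1.110, so r = (3.387/1.110)^(1/5).
r = 3.0514^(1/5) ≈ 1.2500

1.250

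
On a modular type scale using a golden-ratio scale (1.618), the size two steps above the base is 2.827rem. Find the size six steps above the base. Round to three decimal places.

2.827 × 1.618⁴ = 2.827 × 6.85353 ≈ 19.375

19.375rem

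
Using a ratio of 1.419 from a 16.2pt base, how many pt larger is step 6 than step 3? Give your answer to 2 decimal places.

Step 3: 16.2 × 1.419³ = 46.2873pt
Step 6: 16.2 × 1.419⁶ = 132.2542pt
Difference: 132.2542 − 46.2873 = 85.9669pt

85.97pt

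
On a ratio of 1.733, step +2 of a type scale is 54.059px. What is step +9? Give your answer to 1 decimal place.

2537.8px

54.059 × 1.733⁷ = 54.059 × 46.94506 ≈ 2537.803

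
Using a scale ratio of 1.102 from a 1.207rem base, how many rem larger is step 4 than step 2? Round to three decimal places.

0.314rem

Step 2: 1.207 × 1.102² = 1.46579rem
Step 4: 1.207 × 1.102⁴ = 1.78006rem
Difference: 1.78006 − 1.46579 = 0.31427rem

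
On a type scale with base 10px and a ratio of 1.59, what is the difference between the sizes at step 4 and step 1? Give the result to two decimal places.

48.01px

Step 1: 10.0 × 1.59 = 15.9000px
Step 4: 10.0 × 1.59⁴ = 63.9129px
Difference: 63.9129 − 15.9000 = 48.0129px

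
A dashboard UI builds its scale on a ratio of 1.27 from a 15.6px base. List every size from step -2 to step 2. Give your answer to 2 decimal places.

9.67px, 12.28px, 15.60px, 19.81px, 25.16px

Step -2: 15.6 ÷ 1.27² = 9.67
Step -1: 15.6 ÷ 1.27 = 12.28
Step 0: 15.6px
Step 1: 15.6 × 1.27 = 19.81
Step 2: 15.6 × 1.27² = 25.16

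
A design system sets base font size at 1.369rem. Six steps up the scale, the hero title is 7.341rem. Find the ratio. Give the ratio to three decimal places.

r⁶ = 7.341 / 1.369, so r = (7.341/1.369)^(1/6).
r = 5.3623^(1/6) ≈ 1.3230

1.323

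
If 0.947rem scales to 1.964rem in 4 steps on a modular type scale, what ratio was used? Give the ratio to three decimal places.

1.200

r⁴ = 1.964 / 0.947, so r = (1.964/0.947)^(1/4).
r = 2.0739^(1/4) ≈ 1.2000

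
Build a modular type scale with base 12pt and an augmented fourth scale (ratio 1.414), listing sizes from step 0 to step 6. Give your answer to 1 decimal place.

12.0pt, 17.0pt, 24.0pt, 33.9pt, 48.0pt, 67.8pt, 95.9pt

Step 0: 12pt
Step 1: 12.0 × 1.414 = 17.0
Step 2: 12.0 × 1.414² = 24.0
Step 3: 12.0 × 1.414³ = 33.9
Step 4: 12.0 × 1.414⁴ = 48.0
Step 5: 12.0 × 1.414⁵ = 67.8
Step 6: 12.0 × 1.414⁶ = 95.9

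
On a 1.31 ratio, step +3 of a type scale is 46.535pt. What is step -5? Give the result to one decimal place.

5.4pt

46.535 ÷ 1.31⁸ = 46.535 ÷ 8.67302 ≈ 5.365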